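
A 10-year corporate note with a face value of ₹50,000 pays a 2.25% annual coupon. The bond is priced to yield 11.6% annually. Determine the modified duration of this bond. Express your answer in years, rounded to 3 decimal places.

Periodic yield y = 0.116. First find Macaulay duration:
  t   CF        PV=CF/(1+0.116)^t    t·PV
  1     1,125.00     1,008.0645     1,008.0645
  2     1,125.00       903.2836     1,806.5672
  3     1,125.00       809.3939     2,428.1818
  4     1,125.00       725.2634     2,901.0535
  5     1,125.00       649.8776     3,249.3879
  6     1,125.00       582.3276     3,493.9654
  7     1,125.00       521.7989     3,652.5923
  8     1,125.00       467.5617     3,740.4939
  9     1,125.00       418.9621     3,770.6592
  10   51,125.00    17,060.4851   170,604.8507
  Σ                 23,147.0184   196,655.8164
P = 23,147.0184; Macaulay duration = 196,655.8164 / 23,147.0184 = 8.49595 years.
Modified duration = D_Mac / (1 + y) = 8.49595 / 1.116 = 7.61285 years.

7.613 years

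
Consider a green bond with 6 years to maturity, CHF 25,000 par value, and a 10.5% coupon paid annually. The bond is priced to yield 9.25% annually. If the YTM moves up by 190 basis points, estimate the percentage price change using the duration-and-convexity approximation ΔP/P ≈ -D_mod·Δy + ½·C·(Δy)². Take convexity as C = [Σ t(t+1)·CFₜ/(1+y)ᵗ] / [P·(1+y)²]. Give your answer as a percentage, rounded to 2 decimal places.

With y = 0.0925:
  t   CF        PV=CF/(1+0.0925)^t    t·PV        t(t+1)·PV
  1     2,625.00     2,402.7460     2,402.7460       4,805.4920
  2     2,625.00     2,199.3098     4,398.6197      13,195.8590
  3     2,625.00     2,013.0982     6,039.2947      24,157.1790
  4     2,625.00     1,842.6529     7,370.6114      36,853.0572
  5     2,625.00     1,686.6388     8,433.1939      50,599.1632
  6    27,625.00    16,247.0162    97,482.0970     682,374.6793
  Σ                 26,391.4619   126,126.5628     811,985.4296
P = 26,391.4619; D_Mac = 4.77907 yrs; D_mod = 4.37443 yrs; C = 25.77757.
Duration effect: -4.37443 × (+0.019) = -0.083114
Convexity effect: 0.5 × 25.77757 × (0.019)² = +0.0046529
ΔP/P ≈ -0.083114 + 0.0046529 = -0.078461 = -7.8461%.

-7.85%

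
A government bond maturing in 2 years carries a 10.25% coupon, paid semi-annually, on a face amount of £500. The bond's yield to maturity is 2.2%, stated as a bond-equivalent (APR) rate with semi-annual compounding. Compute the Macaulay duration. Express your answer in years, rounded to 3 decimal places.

Periodic yield y = 0.011. Discount each cash flow and weight by its period:
  t   CF        PV=CF/(1+0.011)^t    t·PV
  1       25.625        25.3462        25.3462
  2       25.625        25.0704        50.1408
  3       25.625        24.7976        74.3929
  4      525.625       503.1198     2,012.4791
  Σ                    578.3340     2,162.3591
Price P = Σ PV = 578.3340.
Macaulay duration = Σ(t·PV) / P = 2,162.3591 / 578.3340 = 3.73894 half-year periods.
In years: 3.73894 / 2 = 1.86947 years.

1.869 years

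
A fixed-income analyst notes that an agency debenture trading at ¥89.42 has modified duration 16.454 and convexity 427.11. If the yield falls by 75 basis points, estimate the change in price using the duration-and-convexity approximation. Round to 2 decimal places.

+¥12.11

Duration effect: -D_mod·Δy = -16.454 × (-0.0075) = +0.123405
Convexity effect: ½·C·(Δy)² = 0.5 × 427.11 × (-0.0075)² = +0.01201246875
ΔP/P ≈ +0.123405 + 0.01201246875 = +0.13541746875
ΔP ≈ 89.42 × (+0.13541746875) = +12.109030055625.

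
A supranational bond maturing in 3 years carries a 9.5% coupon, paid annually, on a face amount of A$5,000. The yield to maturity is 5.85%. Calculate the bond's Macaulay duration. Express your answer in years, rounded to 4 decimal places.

2.7593 years

Periodic yield y = 0.0585. Discount each cash flow and weight by its year:
  t   CF        PV=CF/(1+0.0585)^t    t·PV
  1       475.00       448.7482       448.7482
  2       475.00       423.9473       847.8946
  3     5,475.00     4,616.4861    13,849.4584
  Σ                  5,489.1817    15,146.1013
Price P = Σ PV = 5,489.1817.
Macaulay duration = Σ(t·PV) / P = 15,146.1013 / 5,489.1817 = 2.75926 years.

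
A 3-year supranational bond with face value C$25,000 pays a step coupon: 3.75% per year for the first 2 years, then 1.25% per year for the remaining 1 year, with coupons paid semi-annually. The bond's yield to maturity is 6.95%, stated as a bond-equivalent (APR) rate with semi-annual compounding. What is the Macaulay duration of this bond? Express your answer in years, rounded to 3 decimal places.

2.861 years

Periodic yield y = 0.03475. Discount each cash flow and weight by its period:
  t   CF        PV=CF/(1+0.03475)^t    t·PV
  1       468.75       453.0080       453.0080
  2       468.75       437.7946       875.5892
  3       468.75       423.0922     1,269.2765
  4       468.75       408.8835     1,635.5338
  5       156.25       131.7173       658.5865
  6    25,156.25    20,494.3096   122,965.8573
  Σ                 22,348.8051   127,857.8514
Price P = Σ PV = 22,348.8051.
Macaulay duration = Σ(t·PV) / P = 127,857.8514 / 22,348.8051 = 5.72102 half-year periods.
In years: 5.72102 / 2 = 2.86051 years.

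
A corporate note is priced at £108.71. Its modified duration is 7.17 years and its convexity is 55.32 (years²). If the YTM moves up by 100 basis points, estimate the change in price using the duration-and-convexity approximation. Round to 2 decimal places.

Duration effect: -D_mod·Δy = -7.17 × (+0.01) = -0.071700
Convexity effect: ½·C·(Δy)² = 0.5 × 55.32 × (0.01)² = +0.0027660
ΔP/P ≈ -0.071700 + 0.0027660 = -0.068934
ΔP ≈ 108.71 × (-0.068934) = -7.49381514.

-£7.49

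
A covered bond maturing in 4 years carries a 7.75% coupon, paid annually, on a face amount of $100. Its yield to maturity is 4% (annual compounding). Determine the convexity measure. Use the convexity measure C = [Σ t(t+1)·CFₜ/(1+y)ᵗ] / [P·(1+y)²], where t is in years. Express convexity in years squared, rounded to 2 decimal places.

With y = 0.04:
  t   CF        PV=CF/(1+0.04)^t    t·PV        t(t+1)·PV
  1         7.75         7.4519         7.4519          14.9038
  2         7.75         7.1653        14.3306          42.9919
  3         7.75         6.8897        20.6692          82.6767
  4       107.75        92.1052       368.4206       1,842.1030
  Σ                    113.6121       410.8723       1,982.6754
P = 113.6121.
Convexity = Σ t(t+1)·PV / [P·(1+y)²] = 1,982.6754 / (113.6121 × 1.081600) = 16.13468.

16.13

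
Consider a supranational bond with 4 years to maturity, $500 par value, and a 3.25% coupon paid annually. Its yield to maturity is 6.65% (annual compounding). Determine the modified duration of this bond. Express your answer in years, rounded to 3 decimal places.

Periodic yield y = 0.0665. First find Macaulay duration:
  t   CF        PV=CF/(1+0.0665)^t    t·PV
  1        16.25        15.2368        15.2368
  2        16.25        14.2867        28.5734
  3        16.25        13.3959        40.1876
  4       516.25       399.0402     1,596.1607
  Σ                    441.9595     1,680.1584
P = 441.9595; Macaulay duration = 1,680.1584 / 441.9595 = 3.80161 years.
Modified duration = D_Mac / (1 + y) = 3.80161 / 1.0665 = 3.56457 years.

3.565 years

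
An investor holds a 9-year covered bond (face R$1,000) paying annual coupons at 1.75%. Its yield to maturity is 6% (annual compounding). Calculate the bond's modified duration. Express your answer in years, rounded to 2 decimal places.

Periodic yield y = 0.06. First find Macaulay duration:
  t   CF        PV=CF/(1+0.06)^t    t·PV
  1        17.50        16.5094        16.5094
  2        17.50        15.5749        31.1499
  3        17.50        14.6933        44.0800
  4        17.50        13.8616        55.4466
  5        17.50        13.0770        65.3851
  6        17.50        12.3368        74.0209
  7        17.50        11.6385        81.4695
  8        17.50        10.9797        87.8377
  9     1,017.50       602.2567     5,420.3102
  Σ                    710.9281     5,876.2092
P = 710.9281; Macaulay duration = 5,876.2092 / 710.9281 = 8.26555 years.
Modified duration = D_Mac / (1 + y) = 8.26555 / 1.06 = 7.79769 years.

7.80 years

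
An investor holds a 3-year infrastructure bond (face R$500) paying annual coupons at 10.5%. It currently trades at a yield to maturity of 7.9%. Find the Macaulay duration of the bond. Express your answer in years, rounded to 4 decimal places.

Periodic yield y = 0.079. Discount each cash flow and weight by its year:
  t   CF        PV=CF/(1+0.079)^t    t·PV
  1        52.50        48.6562        48.6562
  2        52.50        45.0938        90.1875
  3       552.50       439.8129     1,319.4387
  Σ                    533.5628     1,458.2823
Price P = Σ PV = 533.5628.
Macaulay duration = Σ(t·PV) / P = 1,458.2823 / 533.5628 = 2.73310 years.

2.7331 years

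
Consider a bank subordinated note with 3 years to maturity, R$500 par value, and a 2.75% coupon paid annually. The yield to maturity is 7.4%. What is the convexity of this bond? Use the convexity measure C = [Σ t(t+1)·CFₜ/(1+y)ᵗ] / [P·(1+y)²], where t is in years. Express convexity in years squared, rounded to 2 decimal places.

10.01

With y = 0.074:
  t   CF        PV=CF/(1+0.074)^t    t·PV        t(t+1)·PV
  1        13.75        12.8026        12.8026          25.6052
  2        13.75        11.9205        23.8410          71.5229
  3       513.75       414.7047     1,244.1142       4,976.4568
  Σ                    439.4278     1,280.7578       5,073.5849
P = 439.4278.
Convexity = Σ t(t+1)·PV / [P·(1+y)²] = 5,073.5849 / (439.4278 × 1.153476) = 10.00965.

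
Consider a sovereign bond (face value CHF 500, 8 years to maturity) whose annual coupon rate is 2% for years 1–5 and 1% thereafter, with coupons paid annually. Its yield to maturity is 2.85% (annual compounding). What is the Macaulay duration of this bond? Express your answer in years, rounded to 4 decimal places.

Periodic yield y = 0.0285. Discount each cash flow and weight by its year:
  t   CF        PV=CF/(1+0.0285)^t    t·PV
  1        10.00         9.7229         9.7229
  2        10.00         9.4535        18.9069
  3        10.00         9.1915        27.5745
  4        10.00         8.9368        35.7473
  5        10.00         8.6892        43.4459
  6         5.00         4.2242        25.3452
  7         5.00         4.1071        28.7500
  8       505.00       403.3267     3,226.6139
  Σ                    457.6520     3,416.1066
Price P = Σ PV = 457.6520.
Macaulay duration = Σ(t·PV) / P = 3,416.1066 / 457.6520 = 7.46442 years.

7.4644 years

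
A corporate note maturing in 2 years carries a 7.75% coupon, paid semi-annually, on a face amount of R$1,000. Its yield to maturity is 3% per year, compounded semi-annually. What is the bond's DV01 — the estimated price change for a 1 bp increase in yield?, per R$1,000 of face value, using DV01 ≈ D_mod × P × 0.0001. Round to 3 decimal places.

Periodic yield y = 0.015.
  t   CF        PV=CF/(1+0.015)^t    t·PV
  1        38.75        38.1773        38.1773
  2        38.75        37.6131        75.2263
  3        38.75        37.0573       111.1719
  4     1,038.75       978.6939     3,914.7755
  Σ                  1,091.5416     4,139.3510
P = 1,091.5416; D_Mac = 3.79221 half-year periods = 1.89610 yrs; D_mod = 1.86808 yrs.
DV01 ≈ 1.86808 × 1,091.5416 × 0.0001 = 0.203909.

R$0.204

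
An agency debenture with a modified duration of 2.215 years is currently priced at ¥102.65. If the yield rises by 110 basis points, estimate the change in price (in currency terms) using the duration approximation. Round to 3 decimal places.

-¥2.501

Duration approximation: ΔP/P ≈ -D_mod · Δy = -2.215 × (+0.011) = -0.024365.
ΔP ≈ 102.65 × (-0.024365) = -2.50106725.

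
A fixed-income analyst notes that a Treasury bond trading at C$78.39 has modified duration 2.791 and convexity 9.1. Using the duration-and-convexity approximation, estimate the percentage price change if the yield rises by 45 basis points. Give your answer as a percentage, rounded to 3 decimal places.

Duration effect: -D_mod·Δy = -2.791 × (+0.0045) = -0.0125595
Convexity effect: ½·C·(Δy)² = 0.5 × 9.1 × (0.0045)² = +0.0000921375
ΔP/P ≈ -0.0125595 + 0.0000921375 = -0.0124673625
= -1.24673625%.

-1.247%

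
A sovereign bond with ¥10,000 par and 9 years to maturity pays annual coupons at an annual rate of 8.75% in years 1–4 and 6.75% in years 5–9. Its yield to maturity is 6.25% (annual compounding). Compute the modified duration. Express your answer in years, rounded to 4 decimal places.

6.3771 years

Periodic yield y = 0.0625. First find Macaulay duration:
  t   CF        PV=CF/(1+0.0625)^t    t·PV
  1       875.00       823.5294       823.5294
  2       875.00       775.0865     1,550.1730
  3       875.00       729.4932     2,188.4795
  4       875.00       686.5818     2,746.3273
  5       675.00       498.4930     2,492.4651
  6       675.00       469.1699     2,815.0194
  7       675.00       441.5717     3,091.0017
  8       675.00       415.5969     3,324.7749
  9    10,675.00     6,185.9647    55,673.6820
  Σ                 11,025.4870    74,705.4523
P = 11,025.4870; Macaulay duration = 74,705.4523 / 11,025.4870 = 6.77571 years.
Modified duration = D_Mac / (1 + y) = 6.77571 / 1.0625 = 6.37713 years.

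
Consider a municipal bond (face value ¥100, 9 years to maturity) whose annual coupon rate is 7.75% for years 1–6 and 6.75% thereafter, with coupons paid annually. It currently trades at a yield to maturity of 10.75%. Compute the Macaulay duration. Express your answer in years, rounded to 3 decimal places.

6.546 years

Periodic yield y = 0.1075. Discount each cash flow and weight by its year:
  t   CF        PV=CF/(1+0.1075)^t    t·PV
  1         7.75         6.9977         6.9977
  2         7.75         6.3185        12.6370
  3         7.75         5.7052        17.1156
  4         7.75         5.1514        20.6057
  5         7.75         4.6514        23.2570
  6         7.75         4.1999        25.1994
  7         6.75         3.3029        23.1204
  8         6.75         2.9823        23.8585
  9       106.75        42.5867       383.2805
  Σ                     81.8961       536.0719
Price P = Σ PV = 81.8961.
Macaulay duration = Σ(t·PV) / P = 536.0719 / 81.8961 = 6.54575 years.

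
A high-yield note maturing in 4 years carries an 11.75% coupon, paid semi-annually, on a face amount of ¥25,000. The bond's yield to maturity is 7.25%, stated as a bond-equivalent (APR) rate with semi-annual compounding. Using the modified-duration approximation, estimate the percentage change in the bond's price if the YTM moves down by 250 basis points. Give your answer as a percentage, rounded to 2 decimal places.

Periodic yield y = 0.03625. Modified duration first:
  t   CF        PV=CF/(1+0.03625)^t    t·PV
  1     1,468.75     1,417.3703     1,417.3703
  2     1,468.75     1,367.7880     2,735.5760
  3     1,468.75     1,319.9402     3,959.8205
  4     1,468.75     1,273.7662     5,095.0646
  5     1,468.75     1,229.2074     6,146.0369
  6     1,468.75     1,186.2074     7,117.2442
  7     1,468.75     1,144.7116     8,012.9810
  8    26,468.75    19,907.5165   159,260.1317
  Σ                 28,846.5075   193,744.2254
P = 28,846.5075; D_Mac = 6.71638 half-year periods = 3.35819 yrs; D_mod = 3.35819/(1+0.03625) = 3.24072 yrs.
ΔP/P ≈ -D_mod · Δy = -3.24072 × (-0.025) = +0.081018 = +8.1018%.

+8.10%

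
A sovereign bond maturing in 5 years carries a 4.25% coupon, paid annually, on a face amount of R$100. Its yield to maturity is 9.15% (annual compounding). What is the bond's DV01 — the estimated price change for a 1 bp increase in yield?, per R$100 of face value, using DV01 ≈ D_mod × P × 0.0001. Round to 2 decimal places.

Periodic yield y = 0.0915.
  t   CF        PV=CF/(1+0.0915)^t    t·PV
  1         4.25         3.8937         3.8937
  2         4.25         3.5673         7.1346
  3         4.25         3.2683         9.8048
  4         4.25         2.9943        11.9772
  5       104.25        67.2911       336.4553
  Σ                     81.0147       369.2656
P = 81.0147; D_Mac = 4.55801 yrs; D_mod = 4.17591 yrs.
DV01 ≈ 4.17591 × 81.0147 × 0.0001 = 0.033831.

R$0.03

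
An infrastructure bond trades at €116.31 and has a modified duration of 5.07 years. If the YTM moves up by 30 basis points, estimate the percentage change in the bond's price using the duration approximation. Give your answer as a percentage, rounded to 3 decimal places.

-1.521%

Duration approximation: ΔP/P ≈ -D_mod · Δy = -5.07 × (+0.003) = -0.015210.
As a percentage: -1.5210%.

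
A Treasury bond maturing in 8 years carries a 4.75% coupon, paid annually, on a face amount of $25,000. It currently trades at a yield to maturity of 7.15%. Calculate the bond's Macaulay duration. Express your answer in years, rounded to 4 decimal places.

6.7304 years

Periodic yield y = 0.0715. Discount each cash flow and weight by its year:
  t   CF        PV=CF/(1+0.0715)^t    t·PV
  1     1,187.50     1,108.2594     1,108.2594
  2     1,187.50     1,034.3065     2,068.6131
  3     1,187.50       965.2884     2,895.8652
  4     1,187.50       900.8758     3,603.5032
  5     1,187.50       840.7614     4,203.8068
  6     1,187.50       784.6583     4,707.9497
  7     1,187.50       732.2989     5,126.0924
  8    26,187.50    15,071.5055   120,572.0443
  Σ                 21,437.9543   144,286.1341
Price P = Σ PV = 21,437.9543.
Macaulay duration = Σ(t·PV) / P = 144,286.1341 / 21,437.9543 = 6.73041 years.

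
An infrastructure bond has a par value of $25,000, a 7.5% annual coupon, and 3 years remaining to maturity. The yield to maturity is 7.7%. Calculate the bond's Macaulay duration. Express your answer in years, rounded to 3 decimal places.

Periodic yield y = 0.077. Discount each cash flow and weight by its year:
  t   CF        PV=CF/(1+0.077)^t    t·PV
  1     1,875.00     1,740.9471     1,740.9471
  2     1,875.00     1,616.4782     3,232.9565
  3    26,875.00    21,513.0191    64,539.0573
  Σ                 24,870.4444    69,512.9609
Price P = Σ PV = 24,870.4444.
Macaulay duration = Σ(t·PV) / P = 69,512.9609 / 24,870.4444 = 2.79500 years.

2.795 years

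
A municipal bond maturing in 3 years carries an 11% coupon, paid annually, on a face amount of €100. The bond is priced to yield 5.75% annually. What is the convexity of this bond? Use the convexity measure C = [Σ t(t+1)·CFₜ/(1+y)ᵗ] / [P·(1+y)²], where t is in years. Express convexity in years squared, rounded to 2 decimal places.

With y = 0.0575:
  t   CF        PV=CF/(1+0.0575)^t    t·PV        t(t+1)·PV
  1        11.00        10.4019        10.4019          20.8038
  2        11.00         9.8363        19.6726          59.0178
  3       111.00        93.8603       281.5808       1,126.3234
  Σ                    114.0985       311.6553       1,206.1450
P = 114.0985.
Convexity = Σ t(t+1)·PV / [P·(1+y)²] = 1,206.1450 / (114.0985 × 1.118306) = 9.45277.

9.45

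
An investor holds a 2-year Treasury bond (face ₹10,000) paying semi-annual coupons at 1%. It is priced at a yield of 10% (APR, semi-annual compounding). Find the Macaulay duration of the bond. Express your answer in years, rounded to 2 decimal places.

Periodic yield y = 0.05. Discount each cash flow and weight by its period:
  t   CF        PV=CF/(1+0.05)^t    t·PV
  1        50.00        47.6190        47.6190
  2        50.00        45.3515        90.7029
  3        50.00        43.1919       129.5756
  4    10,050.00     8,268.1599    33,072.6395
  Σ                  8,404.3223    33,340.5371
Price P = Σ PV = 8,404.3223.
Macaulay duration = Σ(t·PV) / P = 33,340.5371 / 8,404.3223 = 3.96707 half-year periods.
In years: 3.96707 / 2 = 1.98354 years.

1.98 years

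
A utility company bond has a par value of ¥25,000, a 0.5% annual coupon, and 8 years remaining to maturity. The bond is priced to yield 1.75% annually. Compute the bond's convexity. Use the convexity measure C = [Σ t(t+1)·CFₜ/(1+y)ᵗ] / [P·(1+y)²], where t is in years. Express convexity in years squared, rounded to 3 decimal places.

With y = 0.0175:
  t   CF        PV=CF/(1+0.0175)^t    t·PV        t(t+1)·PV
  1       125.00       122.8501       122.8501         245.7002
  2       125.00       120.7372       241.4744         724.4233
  3       125.00       118.6607       355.9820       1,423.9279
  4       125.00       116.6198       466.4793       2,332.3963
  5       125.00       114.6141       573.0703       3,438.4220
  6       125.00       112.6428       675.8569       4,730.9983
  7       125.00       110.7055       774.9383       6,199.5064
  8    25,125.00    21,869.0908   174,952.7262   1,574,574.5357
  Σ                 22,685.9209   178,163.3775   1,593,669.9103
P = 22,685.9209.
Convexity = Σ t(t+1)·PV / [P·(1+y)²] = 1,593,669.9103 / (22,685.9209 × 1.035306) = 67.85364.

67.854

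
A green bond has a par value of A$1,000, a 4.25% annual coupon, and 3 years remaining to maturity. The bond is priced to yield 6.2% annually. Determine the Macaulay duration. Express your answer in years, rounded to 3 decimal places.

2.876 years

Periodic yield y = 0.062. Discount each cash flow and weight by its year:
  t   CF        PV=CF/(1+0.062)^t    t·PV
  1        42.50        40.0188        40.0188
  2        42.50        37.6825        75.3650
  3     1,042.50       870.3672     2,611.1016
  Σ                    948.0685     2,726.4854
Price P = Σ PV = 948.0685.
Macaulay duration = Σ(t·PV) / P = 2,726.4854 / 948.0685 = 2.87583 years.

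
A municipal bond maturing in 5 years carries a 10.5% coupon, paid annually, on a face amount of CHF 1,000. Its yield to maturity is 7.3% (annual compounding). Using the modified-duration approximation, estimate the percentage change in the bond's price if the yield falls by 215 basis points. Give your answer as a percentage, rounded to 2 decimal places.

Periodic yield y = 0.073. Modified duration first:
  t   CF        PV=CF/(1+0.073)^t    t·PV
  1       105.00        97.8565        97.8565
  2       105.00        91.1990       182.3979
  3       105.00        84.9944       254.9831
  4       105.00        79.2119       316.8476
  5     1,105.00       776.8974     3,884.4870
  Σ                  1,130.1591     4,736.5721
P = 1,130.1591; D_Mac = 4.19107 yrs; D_mod = 4.19107/(1+0.073) = 3.90593 yrs.
ΔP/P ≈ -D_mod · Δy = -3.90593 × (-0.0215) = +0.083978 = +8.3978%.

+8.40%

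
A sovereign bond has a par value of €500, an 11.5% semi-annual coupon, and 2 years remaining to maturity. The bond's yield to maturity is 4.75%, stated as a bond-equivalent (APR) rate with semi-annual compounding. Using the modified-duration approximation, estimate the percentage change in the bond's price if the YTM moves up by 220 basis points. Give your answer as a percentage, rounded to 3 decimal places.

-3.982%

Periodic yield y = 0.02375. Modified duration first:
  t   CF        PV=CF/(1+0.02375)^t    t·PV
  1        28.75        28.0830        28.0830
  2        28.75        27.4315        54.8631
  3        28.75        26.7951        80.3854
  4       528.75       481.3652     1,925.4609
  Σ                    563.6749     2,088.7925
P = 563.6749; D_Mac = 3.70567 half-year periods = 1.85283 yrs; D_mod = 1.85283/(1+0.02375) = 1.80985 yrs.
ΔP/P ≈ -D_mod · Δy = -1.80985 × (+0.022) = -0.039817 = -3.9817%.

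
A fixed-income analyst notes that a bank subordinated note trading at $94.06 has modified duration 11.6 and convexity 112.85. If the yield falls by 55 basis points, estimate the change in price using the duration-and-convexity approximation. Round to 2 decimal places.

Duration effect: -D_mod·Δy = -11.6 × (-0.0055) = +0.063800
Convexity effect: ½·C·(Δy)² = 0.5 × 112.85 × (-0.0055)² = +0.00170685625
ΔP/P ≈ +0.063800 + 0.00170685625 = +0.06550685625
ΔP ≈ 94.06 × (+0.06550685625) = +6.161574898875.

+$6.16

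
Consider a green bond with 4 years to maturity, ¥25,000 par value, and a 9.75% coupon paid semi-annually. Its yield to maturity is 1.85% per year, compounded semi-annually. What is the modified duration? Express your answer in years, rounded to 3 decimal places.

3.459 years

Periodic yield y = 0.00925. First find Macaulay duration:
  t   CF        PV=CF/(1+0.00925)^t    t·PV
  1     1,218.75     1,207.5799     1,207.5799
  2     1,218.75     1,196.5121     2,393.0243
  3     1,218.75     1,185.5458     3,556.6375
  4     1,218.75     1,174.6801     4,698.7202
  5     1,218.75     1,163.9139     5,819.5693
  6     1,218.75     1,153.2463     6,919.4780
  7     1,218.75     1,142.6766     7,998.7360
  8    26,218.75    24,356.8947   194,855.1573
  Σ                 32,581.0494   227,448.9025
P = 32,581.0494; Macaulay duration = 227,448.9025 / 32,581.0494 = 6.98102 half-year periods = 3.49051 years.
Modified duration = D_Mac / (1 + y) = 3.49051 / 1.00925 = 3.45852 years.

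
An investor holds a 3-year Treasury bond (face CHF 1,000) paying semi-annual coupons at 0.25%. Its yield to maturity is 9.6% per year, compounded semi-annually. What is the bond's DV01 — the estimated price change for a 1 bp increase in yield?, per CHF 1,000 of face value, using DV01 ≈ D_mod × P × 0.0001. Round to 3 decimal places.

CHF 0.217

Periodic yield y = 0.048.
  t   CF        PV=CF/(1+0.048)^t    t·PV
  1         1.25         1.1927         1.1927
  2         1.25         1.1381         2.2762
  3         1.25         1.0860         3.2580
  4         1.25         1.0363         4.1450
  5         1.25         0.9888         4.9439
  6     1,001.25       755.7442     4,534.4653
  Σ                    761.1861     4,550.2812
P = 761.1861; D_Mac = 5.97788 half-year periods = 2.98894 yrs; D_mod = 2.85204 yrs.
DV01 ≈ 2.85204 × 761.1861 × 0.0001 = 0.217094.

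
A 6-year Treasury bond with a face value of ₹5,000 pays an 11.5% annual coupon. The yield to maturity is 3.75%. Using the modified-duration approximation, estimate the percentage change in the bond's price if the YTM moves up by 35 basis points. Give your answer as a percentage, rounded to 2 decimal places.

-1.64%

Periodic yield y = 0.0375. Modified duration first:
  t   CF        PV=CF/(1+0.0375)^t    t·PV
  1       575.00       554.2169       554.2169
  2       575.00       534.1849     1,068.3699
  3       575.00       514.8770     1,544.6311
  4       575.00       496.2670     1,985.0681
  5       575.00       478.3297     2,391.6483
  6     5,575.00     4,470.0897    26,820.5383
  Σ                  7,047.9653    34,364.4726
P = 7,047.9653; D_Mac = 4.87580 yrs; D_mod = 4.87580/(1+0.0375) = 4.69957 yrs.
ΔP/P ≈ -D_mod · Δy = -4.69957 × (+0.0035) = -0.016448 = -1.6448%.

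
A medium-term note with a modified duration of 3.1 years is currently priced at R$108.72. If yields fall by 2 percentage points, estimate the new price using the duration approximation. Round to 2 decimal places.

Duration approximation: ΔP/P ≈ -D_mod · Δy = -3.1 × (-0.02) = +0.062000.
New price ≈ 108.72 × (1 + 0.062000) = 115.46064.

R$115.46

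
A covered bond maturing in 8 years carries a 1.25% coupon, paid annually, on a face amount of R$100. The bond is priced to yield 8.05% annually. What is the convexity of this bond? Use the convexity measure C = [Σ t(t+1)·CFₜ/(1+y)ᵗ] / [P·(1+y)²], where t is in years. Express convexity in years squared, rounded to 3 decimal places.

With y = 0.0805:
  t   CF        PV=CF/(1+0.0805)^t    t·PV        t(t+1)·PV
  1         1.25         1.1569         1.1569           2.3137
  2         1.25         1.0707         2.1414           6.4241
  3         1.25         0.9909         2.9727          11.8910
  4         1.25         0.9171         3.6684          18.3418
  5         1.25         0.8488         4.2438          25.4629
  6         1.25         0.7855         4.7132          32.9922
  7         1.25         0.7270         5.0890          40.7122
  8       101.25        54.5000       436.0004       3,924.0033
  Σ                     60.9969       459.9857       4,062.1410
P = 60.9969.
Convexity = Σ t(t+1)·PV / [P·(1+y)²] = 4,062.1410 / (60.9969 × 1.167480) = 57.04239.

57.042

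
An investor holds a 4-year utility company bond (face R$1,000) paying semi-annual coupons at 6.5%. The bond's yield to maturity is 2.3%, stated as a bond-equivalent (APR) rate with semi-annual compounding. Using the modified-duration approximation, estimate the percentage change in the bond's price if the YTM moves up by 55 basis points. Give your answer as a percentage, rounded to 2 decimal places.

Periodic yield y = 0.0115. Modified duration first:
  t   CF        PV=CF/(1+0.0115)^t    t·PV
  1        32.50        32.1305        32.1305
  2        32.50        31.7652        63.5304
  3        32.50        31.4041        94.2122
  4        32.50        31.0470       124.1880
  5        32.50        30.6940       153.4702
  6        32.50        30.3451       182.0704
  7        32.50        30.0001       210.0004
  8     1,032.50       942.2431     7,537.9448
  Σ                  1,159.6290     8,397.5468
P = 1,159.6290; D_Mac = 7.24158 half-year periods = 3.62079 yrs; D_mod = 3.62079/(1+0.0115) = 3.57962 yrs.
ΔP/P ≈ -D_mod · Δy = -3.57962 × (+0.0055) = -0.019688 = -1.9688%.

-1.97%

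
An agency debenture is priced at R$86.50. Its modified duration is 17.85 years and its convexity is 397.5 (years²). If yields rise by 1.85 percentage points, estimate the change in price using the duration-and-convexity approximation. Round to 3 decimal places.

Duration effect: -D_mod·Δy = -17.85 × (+0.0185) = -0.330225
Convexity effect: ½·C·(Δy)² = 0.5 × 397.5 × (0.0185)² = +0.0680221875
ΔP/P ≈ -0.330225 + 0.0680221875 = -0.2622028125
ΔP ≈ 86.50 × (-0.2622028125) = -22.68054328125.

-R$22.681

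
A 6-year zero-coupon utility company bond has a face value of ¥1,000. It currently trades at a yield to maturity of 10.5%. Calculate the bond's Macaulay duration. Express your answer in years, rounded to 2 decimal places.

A zero-coupon bond has a single cash flow at maturity, so its Macaulay duration equals its maturity: 6 years.

6.00 years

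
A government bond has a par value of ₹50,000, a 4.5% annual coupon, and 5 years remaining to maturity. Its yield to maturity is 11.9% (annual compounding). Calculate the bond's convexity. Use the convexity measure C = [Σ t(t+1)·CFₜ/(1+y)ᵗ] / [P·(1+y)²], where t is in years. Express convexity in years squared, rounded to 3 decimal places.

With y = 0.119:
  t   CF        PV=CF/(1+0.119)^t    t·PV        t(t+1)·PV
  1     2,250.00     2,010.7239     2,010.7239       4,021.4477
  2     2,250.00     1,796.8935     3,593.7871      10,781.3612
  3     2,250.00     1,605.8030     4,817.4089      19,269.6357
  4     2,250.00     1,435.0339     5,740.1358      28,700.6788
  5    52,250.00    29,780.7659   148,903.8293     893,422.9758
  Σ                 36,629.2202   165,065.8849     956,196.0992
P = 36,629.2202.
Convexity = Σ t(t+1)·PV / [P·(1+y)²] = 956,196.0992 / (36,629.2202 × 1.252161) = 20.84775.

20.848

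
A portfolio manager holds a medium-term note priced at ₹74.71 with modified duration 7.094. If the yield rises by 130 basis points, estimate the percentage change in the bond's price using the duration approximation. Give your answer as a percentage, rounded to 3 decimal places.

Duration approximation: ΔP/P ≈ -D_mod · Δy = -7.094 × (+0.013) = -0.092222.
As a percentage: -9.2222%.

-9.222%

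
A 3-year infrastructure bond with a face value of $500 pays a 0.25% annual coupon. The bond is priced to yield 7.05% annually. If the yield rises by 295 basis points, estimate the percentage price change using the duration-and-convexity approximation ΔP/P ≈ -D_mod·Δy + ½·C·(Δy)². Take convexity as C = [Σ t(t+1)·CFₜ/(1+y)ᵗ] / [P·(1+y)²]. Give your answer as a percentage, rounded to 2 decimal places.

With y = 0.0705:
  t   CF        PV=CF/(1+0.0705)^t    t·PV        t(t+1)·PV
  1         1.25         1.1677         1.1677           2.3354
  2         1.25         1.0908         2.1816           6.5447
  3       501.25       408.5962     1,225.7887       4,903.1549
  Σ                    410.8547     1,229.1380       4,912.0350
P = 410.8547; D_Mac = 2.99166 yrs; D_mod = 2.79464 yrs; C = 10.43278.
Duration effect: -2.79464 × (+0.0295) = -0.082442
Convexity effect: 0.5 × 10.43278 × (0.0295)² = +0.0045396
ΔP/P ≈ -0.082442 + 0.0045396 = -0.077902 = -7.7902%.

-7.79%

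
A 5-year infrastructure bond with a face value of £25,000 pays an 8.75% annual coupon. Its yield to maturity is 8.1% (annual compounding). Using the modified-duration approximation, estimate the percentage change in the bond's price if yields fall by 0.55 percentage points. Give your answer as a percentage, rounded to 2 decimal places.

+2.17%

Periodic yield y = 0.081. Modified duration first:
  t   CF        PV=CF/(1+0.081)^t    t·PV
  1     2,187.50     2,023.5893     2,023.5893
  2     2,187.50     1,871.9605     3,743.9209
  3     2,187.50     1,731.6933     5,195.0799
  4     2,187.50     1,601.9365     6,407.7458
  5    27,187.50    18,417.9294    92,089.6471
  Σ                 25,647.1089   109,459.9831
P = 25,647.1089; D_Mac = 4.26793 yrs; D_mod = 4.26793/(1+0.081) = 3.94813 yrs.
ΔP/P ≈ -D_mod · Δy = -3.94813 × (-0.0055) = +0.021715 = +2.1715%.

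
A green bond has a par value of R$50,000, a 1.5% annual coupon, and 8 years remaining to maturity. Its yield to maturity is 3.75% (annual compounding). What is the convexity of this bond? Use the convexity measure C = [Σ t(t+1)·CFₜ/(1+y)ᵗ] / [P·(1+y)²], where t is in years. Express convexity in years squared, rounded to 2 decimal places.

61.97

With y = 0.0375:
  t   CF        PV=CF/(1+0.0375)^t    t·PV        t(t+1)·PV
  1       750.00       722.8916       722.8916       1,445.7831
  2       750.00       696.7630     1,393.5259       4,180.5777
  3       750.00       671.5788     2,014.7363       8,058.9450
  4       750.00       647.3048     2,589.2193      12,946.0964
  5       750.00       623.9083     3,119.5413      18,717.2478
  6       750.00       601.3574     3,608.1442      25,257.0091
  7       750.00       579.6216     4,057.3509      32,458.8069
  8    50,750.00    37,803.4298   302,427.4381   2,721,846.9428
  Σ                 42,346.8550   319,932.8474   2,824,911.4091
P = 42,346.8550.
Convexity = Σ t(t+1)·PV / [P·(1+y)²] = 2,824,911.4091 / (42,346.8550 × 1.076406) = 61.97370.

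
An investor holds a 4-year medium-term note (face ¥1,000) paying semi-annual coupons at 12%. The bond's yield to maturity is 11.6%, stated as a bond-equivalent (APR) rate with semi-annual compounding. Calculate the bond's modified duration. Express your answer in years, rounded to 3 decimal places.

3.115 years

Periodic yield y = 0.058. First find Macaulay duration:
  t   CF        PV=CF/(1+0.058)^t    t·PV
  1        60.00        56.7108        56.7108
  2        60.00        53.6019       107.2037
  3        60.00        50.6634       151.9902
  4        60.00        47.8860       191.5440
  5        60.00        45.2609       226.3044
  6        60.00        42.7797       256.6779
  7        60.00        40.4345       283.0412
  8     1,060.00       675.1815     5,401.4519
  Σ                  1,012.5185     6,674.9240
P = 1,012.5185; Macaulay duration = 6,674.9240 / 1,012.5185 = 6.59240 half-year periods = 3.29620 years.
Modified duration = D_Mac / (1 + y) = 3.29620 / 1.058 = 3.11550 years.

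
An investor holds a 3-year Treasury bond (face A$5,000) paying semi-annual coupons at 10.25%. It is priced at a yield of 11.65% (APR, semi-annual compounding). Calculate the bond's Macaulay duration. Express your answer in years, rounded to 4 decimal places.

Periodic yield y = 0.05825. Discount each cash flow and weight by its period:
  t   CF        PV=CF/(1+0.05825)^t    t·PV
  1       256.25       242.1451       242.1451
  2       256.25       228.8165       457.6330
  3       256.25       216.2216       648.6647
  4       256.25       204.3199       817.2798
  5       256.25       193.0734       965.3671
  6     5,256.25     3,742.3668    22,454.2007
  Σ                  4,826.9433    25,585.2904
Price P = Σ PV = 4,826.9433.
Macaulay duration = Σ(t·PV) / P = 25,585.2904 / 4,826.9433 = 5.30052 half-year periods.
In years: 5.30052 / 2 = 2.65026 years.

2.6503 years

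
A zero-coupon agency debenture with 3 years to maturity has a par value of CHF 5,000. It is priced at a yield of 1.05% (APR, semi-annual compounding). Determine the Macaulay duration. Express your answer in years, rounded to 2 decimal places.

A zero-coupon bond has a single cash flow at maturity, so its Macaulay duration equals its maturity: 3 years.
(Equivalently: 6 semi-annual periods ÷ 2 = 3 years.)

3.00 years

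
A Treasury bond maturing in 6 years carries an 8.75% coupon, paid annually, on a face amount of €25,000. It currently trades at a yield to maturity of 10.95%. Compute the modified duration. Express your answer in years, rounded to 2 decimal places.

4.38 years

Periodic yield y = 0.1095. First find Macaulay duration:
  t   CF        PV=CF/(1+0.1095)^t    t·PV
  1     2,187.50     1,971.6088     1,971.6088
  2     2,187.50     1,777.0246     3,554.0493
  3     2,187.50     1,601.6446     4,804.9337
  4     2,187.50     1,443.5733     5,774.2931
  5     2,187.50     1,301.1026     6,505.5128
  6    27,187.50    14,574.8950    87,449.3700
  Σ                 22,669.8489   110,059.7677
P = 22,669.8489; Macaulay duration = 110,059.7677 / 22,669.8489 = 4.85490 years.
Modified duration = D_Mac / (1 + y) = 4.85490 / 1.1095 = 4.37575 years.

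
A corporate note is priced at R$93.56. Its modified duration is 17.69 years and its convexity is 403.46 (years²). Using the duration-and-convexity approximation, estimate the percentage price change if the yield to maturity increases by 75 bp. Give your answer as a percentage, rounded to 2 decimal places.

Duration effect: -D_mod·Δy = -17.69 × (+0.0075) = -0.132675
Convexity effect: ½·C·(Δy)² = 0.5 × 403.46 × (0.0075)² = +0.0113473125
ΔP/P ≈ -0.132675 + 0.0113473125 = -0.1213276875
= -12.13276875%.

-12.13%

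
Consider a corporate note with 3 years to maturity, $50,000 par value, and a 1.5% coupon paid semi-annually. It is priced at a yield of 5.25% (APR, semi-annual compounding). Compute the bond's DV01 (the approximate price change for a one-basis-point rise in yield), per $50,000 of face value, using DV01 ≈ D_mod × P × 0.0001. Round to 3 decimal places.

$12.855

Periodic yield y = 0.02625.
  t   CF        PV=CF/(1+0.02625)^t    t·PV
  1       375.00       365.4080       365.4080
  2       375.00       356.0614       712.1229
  3       375.00       346.9539     1,040.8617
  4       375.00       338.0793     1,352.3172
  5       375.00       329.4317     1,647.1586
  6    50,375.00    43,121.7163   258,730.2980
  Σ                 44,857.6507   263,848.1664
P = 44,857.6507; D_Mac = 5.88190 half-year periods = 2.94095 yrs; D_mod = 2.86572 yrs.
DV01 ≈ 2.86572 × 44,857.6507 × 0.0001 = 12.854965.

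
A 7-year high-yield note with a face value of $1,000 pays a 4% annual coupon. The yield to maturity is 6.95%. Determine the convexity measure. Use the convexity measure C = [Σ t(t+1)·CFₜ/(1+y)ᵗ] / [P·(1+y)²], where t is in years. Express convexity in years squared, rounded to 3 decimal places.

41.237

With y = 0.0695:
  t   CF        PV=CF/(1+0.0695)^t    t·PV        t(t+1)·PV
  1        40.00        37.4007        37.4007          74.8013
  2        40.00        34.9702        69.9404         209.8213
  3        40.00        32.6977        98.0932         392.3728
  4        40.00        30.5729       122.2917         611.4583
  5        40.00        28.5862       142.9309         857.5852
  6        40.00        26.7285       160.3712       1,122.5987
  7     1,040.00       649.7822     4,548.4755      36,387.8038
  Σ                    840.7385     5,179.5035      39,656.4415
P = 840.7385.
Convexity = Σ t(t+1)·PV / [P·(1+y)²] = 39,656.4415 / (840.7385 × 1.143830) = 41.23740.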